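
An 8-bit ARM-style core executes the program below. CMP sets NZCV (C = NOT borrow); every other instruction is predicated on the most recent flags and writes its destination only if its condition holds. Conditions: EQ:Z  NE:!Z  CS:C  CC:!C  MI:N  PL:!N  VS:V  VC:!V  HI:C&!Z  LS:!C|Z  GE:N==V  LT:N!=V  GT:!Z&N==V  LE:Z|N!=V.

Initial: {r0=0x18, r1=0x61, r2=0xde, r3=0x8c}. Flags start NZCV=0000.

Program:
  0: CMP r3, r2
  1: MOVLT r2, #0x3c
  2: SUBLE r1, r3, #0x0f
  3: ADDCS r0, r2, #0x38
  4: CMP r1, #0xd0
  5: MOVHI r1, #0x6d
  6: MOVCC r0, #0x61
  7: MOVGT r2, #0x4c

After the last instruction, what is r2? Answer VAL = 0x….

[0] flags=1000 → (cmp)
[1] flags=1000 LT?T → r2=0x3c
[2] flags=1000 LE?T → r1=0x7d
[3] flags=1000 CS?F → skip
[4] flags=1001 → (cmp)
[5] flags=1001 HI?F → skip
[6] flags=1001 CC?T → r0=0x61
[7] flags=1001 GT?T → r2=0x4c

VAL = 0x4c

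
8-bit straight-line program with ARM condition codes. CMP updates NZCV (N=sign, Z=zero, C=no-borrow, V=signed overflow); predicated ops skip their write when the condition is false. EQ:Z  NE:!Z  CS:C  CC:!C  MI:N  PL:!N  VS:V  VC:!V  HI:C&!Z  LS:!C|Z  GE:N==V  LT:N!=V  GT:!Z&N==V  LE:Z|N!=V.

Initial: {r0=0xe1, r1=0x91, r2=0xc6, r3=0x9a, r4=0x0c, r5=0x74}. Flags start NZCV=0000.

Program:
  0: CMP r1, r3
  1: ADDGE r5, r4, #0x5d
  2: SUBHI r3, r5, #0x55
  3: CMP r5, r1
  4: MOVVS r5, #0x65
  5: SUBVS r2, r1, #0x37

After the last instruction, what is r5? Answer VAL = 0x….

VAL = 0x65

[0] flags=1000 → (cmp)
[1] flags=1000 GE?F → skip
[2] flags=1000 HI?F → skip
[3] flags=1001 → (cmp)
[4] flags=1001 VS?T → r5=0x65
[5] flags=1001 VS?T → r2=0x5a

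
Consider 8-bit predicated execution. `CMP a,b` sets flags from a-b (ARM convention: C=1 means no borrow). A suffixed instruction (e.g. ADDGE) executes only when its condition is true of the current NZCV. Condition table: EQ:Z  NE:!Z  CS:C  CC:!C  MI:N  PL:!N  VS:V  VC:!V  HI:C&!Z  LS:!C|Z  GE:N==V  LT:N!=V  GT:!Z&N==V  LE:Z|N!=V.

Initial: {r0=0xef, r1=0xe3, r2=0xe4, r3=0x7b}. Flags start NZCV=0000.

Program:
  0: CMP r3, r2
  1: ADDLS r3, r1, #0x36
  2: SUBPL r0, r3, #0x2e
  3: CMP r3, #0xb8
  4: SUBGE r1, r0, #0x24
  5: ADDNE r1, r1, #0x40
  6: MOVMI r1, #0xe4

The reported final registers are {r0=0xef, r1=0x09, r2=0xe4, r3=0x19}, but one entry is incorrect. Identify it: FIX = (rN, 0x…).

FIX = (r1, 0x0b)

[0] flags=1001 → (cmp)
[1] flags=1001 LS?T → r3=0x19
[2] flags=1001 PL?F → skip
[3] flags=0000 → (cmp)
[4] flags=0000 GE?T → r1=0xcb
[5] flags=0000 NE?T → r1=0x0b
[6] flags=0000 MI?F → skip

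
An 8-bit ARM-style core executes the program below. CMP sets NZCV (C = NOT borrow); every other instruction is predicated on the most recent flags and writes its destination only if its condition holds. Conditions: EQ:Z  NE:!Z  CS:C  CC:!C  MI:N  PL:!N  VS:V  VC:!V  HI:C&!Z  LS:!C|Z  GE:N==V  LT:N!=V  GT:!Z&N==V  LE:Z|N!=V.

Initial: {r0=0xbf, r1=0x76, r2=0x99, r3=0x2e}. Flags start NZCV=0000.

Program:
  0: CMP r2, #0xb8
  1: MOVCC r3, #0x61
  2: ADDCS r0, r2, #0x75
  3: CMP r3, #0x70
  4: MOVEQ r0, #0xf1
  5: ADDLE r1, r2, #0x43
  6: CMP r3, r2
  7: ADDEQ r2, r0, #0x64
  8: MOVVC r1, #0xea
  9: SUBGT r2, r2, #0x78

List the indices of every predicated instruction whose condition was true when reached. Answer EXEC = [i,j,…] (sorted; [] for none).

EXEC = [1,5,9]

0: ✓ CMP  NZCV=1000
1: ✓ MOVCC  r3←0x61
2: · ADDCS
3: ✓ CMP  NZCV=1000
4: · MOVEQ
5: ✓ ADDLE  r1←0xdc
6: ✓ CMP  NZCV=1001
7: · ADDEQ
8: · MOVVC
9: ✓ SUBGT  r2←0x21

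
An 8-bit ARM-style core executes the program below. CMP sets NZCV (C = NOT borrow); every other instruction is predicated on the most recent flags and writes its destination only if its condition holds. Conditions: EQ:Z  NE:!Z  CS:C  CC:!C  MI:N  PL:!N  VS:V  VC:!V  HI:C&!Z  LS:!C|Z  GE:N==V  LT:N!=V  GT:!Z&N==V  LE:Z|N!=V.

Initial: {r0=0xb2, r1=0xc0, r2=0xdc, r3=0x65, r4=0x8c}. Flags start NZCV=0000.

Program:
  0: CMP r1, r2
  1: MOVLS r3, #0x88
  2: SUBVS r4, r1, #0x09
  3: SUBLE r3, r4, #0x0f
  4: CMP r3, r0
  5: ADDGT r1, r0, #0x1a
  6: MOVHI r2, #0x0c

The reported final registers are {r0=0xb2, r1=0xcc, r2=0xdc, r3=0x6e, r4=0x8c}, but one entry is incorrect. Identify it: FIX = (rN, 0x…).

[0] flags=1000 → (cmp)
[1] flags=1000 LS?T → r3=0x88
[2] flags=1000 VS?F → skip
[3] flags=1000 LE?T → r3=0x7d
[4] flags=1001 → (cmp)
[5] flags=1001 GT?T → r1=0xcc
[6] flags=1001 HI?F → skip

FIX = (r3, 0x7d)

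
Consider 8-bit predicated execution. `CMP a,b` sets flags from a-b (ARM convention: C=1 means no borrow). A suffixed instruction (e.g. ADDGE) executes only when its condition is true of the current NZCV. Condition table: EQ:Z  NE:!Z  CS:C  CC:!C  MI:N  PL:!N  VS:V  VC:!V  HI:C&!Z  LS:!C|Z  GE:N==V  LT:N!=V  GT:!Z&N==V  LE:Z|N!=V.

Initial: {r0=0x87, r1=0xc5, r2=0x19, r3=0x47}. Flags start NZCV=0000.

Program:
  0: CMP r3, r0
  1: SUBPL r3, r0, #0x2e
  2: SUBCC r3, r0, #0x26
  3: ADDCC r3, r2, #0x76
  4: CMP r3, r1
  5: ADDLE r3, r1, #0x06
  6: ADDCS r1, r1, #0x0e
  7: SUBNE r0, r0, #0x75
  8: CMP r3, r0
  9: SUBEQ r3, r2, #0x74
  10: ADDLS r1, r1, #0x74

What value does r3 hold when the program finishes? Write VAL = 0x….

VAL = 0xcb

0: ✓ CMP  NZCV=1001
1: · SUBPL
2: ✓ SUBCC  r3←0x61
3: ✓ ADDCC  r3←0x8f
4: ✓ CMP  NZCV=1000
5: ✓ ADDLE  r3←0xcb
6: · ADDCS
7: ✓ SUBNE  r0←0x12
8: ✓ CMP  NZCV=1010
9: · SUBEQ
10: · ADDLS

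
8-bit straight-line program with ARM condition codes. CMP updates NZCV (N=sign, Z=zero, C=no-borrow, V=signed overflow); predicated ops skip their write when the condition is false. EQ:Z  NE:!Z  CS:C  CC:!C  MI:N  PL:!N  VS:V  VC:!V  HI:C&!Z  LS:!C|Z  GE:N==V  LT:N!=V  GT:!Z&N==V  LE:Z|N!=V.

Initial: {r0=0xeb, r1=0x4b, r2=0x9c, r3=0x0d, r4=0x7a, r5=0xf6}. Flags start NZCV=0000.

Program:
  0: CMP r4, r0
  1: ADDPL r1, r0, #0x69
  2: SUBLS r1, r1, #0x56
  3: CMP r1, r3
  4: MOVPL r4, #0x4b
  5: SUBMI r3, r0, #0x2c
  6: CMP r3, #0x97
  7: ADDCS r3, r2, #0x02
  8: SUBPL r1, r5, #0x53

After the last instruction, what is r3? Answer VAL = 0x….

[0] flags=1001 → (cmp)
[1] flags=1001 PL?F → skip
[2] flags=1001 LS?T → r1=0xf5
[3] flags=1010 → (cmp)
[4] flags=1010 PL?F → skip
[5] flags=1010 MI?T → r3=0xbf
[6] flags=0010 → (cmp)
[7] flags=0010 CS?T → r3=0x9e
[8] flags=0010 PL?T → r1=0xa3

VAL = 0x9e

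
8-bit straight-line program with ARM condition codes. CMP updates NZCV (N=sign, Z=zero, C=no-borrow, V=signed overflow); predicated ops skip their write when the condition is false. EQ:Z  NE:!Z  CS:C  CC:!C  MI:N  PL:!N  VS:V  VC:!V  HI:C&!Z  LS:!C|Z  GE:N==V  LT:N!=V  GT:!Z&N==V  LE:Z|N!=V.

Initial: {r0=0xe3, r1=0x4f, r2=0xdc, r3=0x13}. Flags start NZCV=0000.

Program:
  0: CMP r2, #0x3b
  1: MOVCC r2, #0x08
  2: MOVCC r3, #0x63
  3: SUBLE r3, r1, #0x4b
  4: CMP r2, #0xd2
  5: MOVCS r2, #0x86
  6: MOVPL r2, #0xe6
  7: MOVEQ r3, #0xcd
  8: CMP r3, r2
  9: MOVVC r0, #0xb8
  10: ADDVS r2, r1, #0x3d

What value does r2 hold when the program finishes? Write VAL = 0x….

VAL = 0xe6

[0] flags=1010 → (cmp)
[1] flags=1010 CC?F → skip
[2] flags=1010 CC?F → skip
[3] flags=1010 LE?T → r3=0x04
[4] flags=0010 → (cmp)
[5] flags=0010 CS?T → r2=0x86
[6] flags=0010 PL?T → r2=0xe6
[7] flags=0010 EQ?F → skip
[8] flags=0000 → (cmp)
[9] flags=0000 VC?T → r0=0xb8
[10] flags=0000 VS?F → skip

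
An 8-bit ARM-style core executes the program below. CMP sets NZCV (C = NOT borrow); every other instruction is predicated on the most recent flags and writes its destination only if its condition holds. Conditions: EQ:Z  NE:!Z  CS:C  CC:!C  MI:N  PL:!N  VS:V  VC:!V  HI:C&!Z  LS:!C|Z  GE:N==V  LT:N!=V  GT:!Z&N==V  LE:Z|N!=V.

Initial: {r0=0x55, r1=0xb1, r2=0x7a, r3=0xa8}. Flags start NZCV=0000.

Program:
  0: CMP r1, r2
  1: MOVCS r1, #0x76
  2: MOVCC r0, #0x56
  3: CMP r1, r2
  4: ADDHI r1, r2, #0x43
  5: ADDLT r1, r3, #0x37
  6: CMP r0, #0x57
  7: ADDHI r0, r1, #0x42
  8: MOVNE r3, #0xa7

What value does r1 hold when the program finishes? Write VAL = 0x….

VAL = 0xdf

[0] flags=0011 → (cmp)
[1] flags=0011 CS?T → r1=0x76
[2] flags=0011 CC?F → skip
[3] flags=1000 → (cmp)
[4] flags=1000 HI?F → skip
[5] flags=1000 LT?T → r1=0xdf
[6] flags=1000 → (cmp)
[7] flags=1000 HI?F → skip
[8] flags=1000 NE?T → r3=0xa7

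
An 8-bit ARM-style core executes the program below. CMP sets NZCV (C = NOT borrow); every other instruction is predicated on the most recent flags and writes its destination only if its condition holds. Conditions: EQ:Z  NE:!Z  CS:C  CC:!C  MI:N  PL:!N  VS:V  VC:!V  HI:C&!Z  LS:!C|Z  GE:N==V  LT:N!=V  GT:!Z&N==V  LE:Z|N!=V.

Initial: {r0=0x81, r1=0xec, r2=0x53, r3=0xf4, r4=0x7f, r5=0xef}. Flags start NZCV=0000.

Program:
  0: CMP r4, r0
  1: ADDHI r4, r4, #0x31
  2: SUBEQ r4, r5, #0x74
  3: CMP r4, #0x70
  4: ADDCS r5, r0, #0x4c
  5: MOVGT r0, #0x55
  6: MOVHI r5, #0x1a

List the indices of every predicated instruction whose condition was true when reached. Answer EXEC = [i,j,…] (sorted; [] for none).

EXEC = [4,5,6]

0: ✓ CMP  NZCV=1001
1: · ADDHI
2: · SUBEQ
3: ✓ CMP  NZCV=0010
4: ✓ ADDCS  r5←0xcd
5: ✓ MOVGT  r0←0x55
6: ✓ MOVHI  r5←0x1a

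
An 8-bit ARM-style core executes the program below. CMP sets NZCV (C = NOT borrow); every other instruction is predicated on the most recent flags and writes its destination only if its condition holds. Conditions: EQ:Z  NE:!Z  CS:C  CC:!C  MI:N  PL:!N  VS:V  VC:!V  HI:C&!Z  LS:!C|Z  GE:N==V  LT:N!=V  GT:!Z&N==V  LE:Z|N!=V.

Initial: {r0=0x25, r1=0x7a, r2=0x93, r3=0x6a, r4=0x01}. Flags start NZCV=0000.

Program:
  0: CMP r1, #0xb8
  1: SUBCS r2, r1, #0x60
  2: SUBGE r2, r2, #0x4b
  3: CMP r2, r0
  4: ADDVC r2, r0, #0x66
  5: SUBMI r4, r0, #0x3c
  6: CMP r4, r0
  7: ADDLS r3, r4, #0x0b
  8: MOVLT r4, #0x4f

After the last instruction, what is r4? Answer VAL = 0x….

[0] flags=1001 → (cmp)
[1] flags=1001 CS?F → skip
[2] flags=1001 GE?T → r2=0x48
[3] flags=0010 → (cmp)
[4] flags=0010 VC?T → r2=0x8b
[5] flags=0010 MI?F → skip
[6] flags=1000 → (cmp)
[7] flags=1000 LS?T → r3=0x0c
[8] flags=1000 LT?T → r4=0x4f

VAL = 0x4f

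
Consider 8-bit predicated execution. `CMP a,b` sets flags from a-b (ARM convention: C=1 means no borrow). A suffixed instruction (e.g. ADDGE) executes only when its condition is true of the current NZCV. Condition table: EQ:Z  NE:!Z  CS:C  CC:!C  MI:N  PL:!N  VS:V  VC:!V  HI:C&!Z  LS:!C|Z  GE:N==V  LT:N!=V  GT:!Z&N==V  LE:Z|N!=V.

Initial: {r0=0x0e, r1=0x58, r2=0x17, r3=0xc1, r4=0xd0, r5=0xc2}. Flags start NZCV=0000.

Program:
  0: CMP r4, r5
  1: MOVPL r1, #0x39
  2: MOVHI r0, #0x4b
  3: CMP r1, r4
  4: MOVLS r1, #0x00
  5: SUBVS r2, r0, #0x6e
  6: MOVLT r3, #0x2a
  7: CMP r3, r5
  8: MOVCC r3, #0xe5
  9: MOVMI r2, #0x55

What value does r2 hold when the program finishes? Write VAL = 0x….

VAL = 0x55

[0] flags=0010 → (cmp)
[1] flags=0010 PL?T → r1=0x39
[2] flags=0010 HI?T → r0=0x4b
[3] flags=0000 → (cmp)
[4] flags=0000 LS?T → r1=0x00
[5] flags=0000 VS?F → skip
[6] flags=0000 LT?F → skip
[7] flags=1000 → (cmp)
[8] flags=1000 CC?T → r3=0xe5
[9] flags=1000 MI?T → r2=0x55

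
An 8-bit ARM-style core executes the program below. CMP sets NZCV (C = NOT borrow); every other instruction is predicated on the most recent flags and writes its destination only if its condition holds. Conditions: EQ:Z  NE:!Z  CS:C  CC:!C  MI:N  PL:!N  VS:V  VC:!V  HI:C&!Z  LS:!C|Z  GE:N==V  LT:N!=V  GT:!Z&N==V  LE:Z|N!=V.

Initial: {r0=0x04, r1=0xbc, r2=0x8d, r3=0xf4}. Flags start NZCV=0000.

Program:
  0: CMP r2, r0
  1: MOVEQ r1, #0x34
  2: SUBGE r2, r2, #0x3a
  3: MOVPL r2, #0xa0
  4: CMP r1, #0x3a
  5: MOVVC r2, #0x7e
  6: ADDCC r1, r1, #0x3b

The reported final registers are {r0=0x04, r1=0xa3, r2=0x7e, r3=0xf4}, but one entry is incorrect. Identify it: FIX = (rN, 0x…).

FIX = (r1, 0xbc)

0: ✓ CMP  NZCV=1010
1: · MOVEQ
2: · SUBGE
3: · MOVPL
4: ✓ CMP  NZCV=1010
5: ✓ MOVVC  r2←0x7e
6: · ADDCC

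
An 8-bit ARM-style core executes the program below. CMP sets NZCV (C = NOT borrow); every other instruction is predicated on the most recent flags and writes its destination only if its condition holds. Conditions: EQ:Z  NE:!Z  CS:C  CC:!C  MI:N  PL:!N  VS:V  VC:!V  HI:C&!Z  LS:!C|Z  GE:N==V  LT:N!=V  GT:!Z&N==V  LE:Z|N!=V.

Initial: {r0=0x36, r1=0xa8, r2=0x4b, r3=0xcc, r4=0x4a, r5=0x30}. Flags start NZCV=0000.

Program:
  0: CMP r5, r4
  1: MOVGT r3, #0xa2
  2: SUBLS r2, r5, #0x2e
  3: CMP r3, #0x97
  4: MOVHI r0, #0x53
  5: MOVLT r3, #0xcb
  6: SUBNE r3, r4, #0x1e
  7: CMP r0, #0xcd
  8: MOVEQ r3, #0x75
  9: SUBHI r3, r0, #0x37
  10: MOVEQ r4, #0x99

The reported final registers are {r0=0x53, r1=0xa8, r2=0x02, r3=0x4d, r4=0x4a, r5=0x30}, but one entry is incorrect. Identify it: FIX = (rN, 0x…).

0: ✓ CMP  NZCV=1000
1: · MOVGT
2: ✓ SUBLS  r2←0x02
3: ✓ CMP  NZCV=0010
4: ✓ MOVHI  r0←0x53
5: · MOVLT
6: ✓ SUBNE  r3←0x2c
7: ✓ CMP  NZCV=1001
8: · MOVEQ
9: · SUBHI
10: · MOVEQ

FIX = (r3, 0x2c)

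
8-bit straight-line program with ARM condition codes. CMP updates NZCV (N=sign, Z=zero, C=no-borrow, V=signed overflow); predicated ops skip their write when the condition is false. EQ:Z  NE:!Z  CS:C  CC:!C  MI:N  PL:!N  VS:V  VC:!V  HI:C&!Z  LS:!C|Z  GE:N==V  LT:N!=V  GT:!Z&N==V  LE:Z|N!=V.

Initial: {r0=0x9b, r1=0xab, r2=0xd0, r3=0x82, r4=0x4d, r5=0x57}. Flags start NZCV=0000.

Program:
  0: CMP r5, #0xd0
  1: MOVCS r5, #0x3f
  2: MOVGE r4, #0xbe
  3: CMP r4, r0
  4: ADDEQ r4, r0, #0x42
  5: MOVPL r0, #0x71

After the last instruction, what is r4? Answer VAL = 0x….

[0] flags=1001 → (cmp)
[1] flags=1001 CS?F → skip
[2] flags=1001 GE?T → r4=0xbe
[3] flags=0010 → (cmp)
[4] flags=0010 EQ?F → skip
[5] flags=0010 PL?T → r0=0x71

VAL = 0xbe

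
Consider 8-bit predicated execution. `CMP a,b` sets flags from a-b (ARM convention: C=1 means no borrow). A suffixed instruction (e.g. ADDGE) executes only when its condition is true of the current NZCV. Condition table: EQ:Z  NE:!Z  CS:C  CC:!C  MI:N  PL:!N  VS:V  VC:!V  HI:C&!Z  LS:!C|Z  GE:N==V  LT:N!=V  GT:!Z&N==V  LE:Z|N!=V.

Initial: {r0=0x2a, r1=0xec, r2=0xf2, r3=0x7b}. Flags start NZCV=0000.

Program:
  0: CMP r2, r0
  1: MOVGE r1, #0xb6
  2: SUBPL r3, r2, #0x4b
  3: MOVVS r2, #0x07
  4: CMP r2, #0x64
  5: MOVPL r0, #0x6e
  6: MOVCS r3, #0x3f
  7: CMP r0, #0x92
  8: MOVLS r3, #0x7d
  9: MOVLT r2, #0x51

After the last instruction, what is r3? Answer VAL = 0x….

[0] flags=1010 → (cmp)
[1] flags=1010 GE?F → skip
[2] flags=1010 PL?F → skip
[3] flags=1010 VS?F → skip
[4] flags=1010 → (cmp)
[5] flags=1010 PL?F → skip
[6] flags=1010 CS?T → r3=0x3f
[7] flags=1001 → (cmp)
[8] flags=1001 LS?T → r3=0x7d
[9] flags=1001 LT?F → skip

VAL = 0x7d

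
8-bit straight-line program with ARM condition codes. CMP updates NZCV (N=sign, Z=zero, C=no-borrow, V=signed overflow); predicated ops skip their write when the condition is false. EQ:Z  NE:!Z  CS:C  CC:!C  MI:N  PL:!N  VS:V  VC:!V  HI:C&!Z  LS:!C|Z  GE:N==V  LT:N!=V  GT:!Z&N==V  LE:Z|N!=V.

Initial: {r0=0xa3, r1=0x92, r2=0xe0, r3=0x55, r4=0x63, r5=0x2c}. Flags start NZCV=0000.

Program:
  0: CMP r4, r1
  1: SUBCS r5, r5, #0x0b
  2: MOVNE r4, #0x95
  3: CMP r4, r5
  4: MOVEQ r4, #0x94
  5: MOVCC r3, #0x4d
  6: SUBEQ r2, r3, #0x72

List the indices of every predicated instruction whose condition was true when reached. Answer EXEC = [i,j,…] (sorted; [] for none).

EXEC = [2]

0: ✓ CMP  NZCV=1001
1: · SUBCS
2: ✓ MOVNE  r4←0x95
3: ✓ CMP  NZCV=0011
4: · MOVEQ
5: · MOVCC
6: · SUBEQ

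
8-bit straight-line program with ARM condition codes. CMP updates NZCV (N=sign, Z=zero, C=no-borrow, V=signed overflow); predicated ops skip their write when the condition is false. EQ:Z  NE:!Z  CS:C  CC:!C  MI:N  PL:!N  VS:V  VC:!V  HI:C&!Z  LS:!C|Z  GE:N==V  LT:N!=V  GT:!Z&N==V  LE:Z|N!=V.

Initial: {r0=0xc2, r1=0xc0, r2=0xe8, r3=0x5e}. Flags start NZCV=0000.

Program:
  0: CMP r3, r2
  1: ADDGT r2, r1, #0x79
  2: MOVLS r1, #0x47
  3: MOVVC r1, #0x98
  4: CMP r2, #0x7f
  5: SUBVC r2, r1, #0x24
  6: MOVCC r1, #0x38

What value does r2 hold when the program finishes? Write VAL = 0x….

VAL = 0x74

[0] flags=0000 → (cmp)
[1] flags=0000 GT?T → r2=0x39
[2] flags=0000 LS?T → r1=0x47
[3] flags=0000 VC?T → r1=0x98
[4] flags=1000 → (cmp)
[5] flags=1000 VC?T → r2=0x74
[6] flags=1000 CC?T → r1=0x38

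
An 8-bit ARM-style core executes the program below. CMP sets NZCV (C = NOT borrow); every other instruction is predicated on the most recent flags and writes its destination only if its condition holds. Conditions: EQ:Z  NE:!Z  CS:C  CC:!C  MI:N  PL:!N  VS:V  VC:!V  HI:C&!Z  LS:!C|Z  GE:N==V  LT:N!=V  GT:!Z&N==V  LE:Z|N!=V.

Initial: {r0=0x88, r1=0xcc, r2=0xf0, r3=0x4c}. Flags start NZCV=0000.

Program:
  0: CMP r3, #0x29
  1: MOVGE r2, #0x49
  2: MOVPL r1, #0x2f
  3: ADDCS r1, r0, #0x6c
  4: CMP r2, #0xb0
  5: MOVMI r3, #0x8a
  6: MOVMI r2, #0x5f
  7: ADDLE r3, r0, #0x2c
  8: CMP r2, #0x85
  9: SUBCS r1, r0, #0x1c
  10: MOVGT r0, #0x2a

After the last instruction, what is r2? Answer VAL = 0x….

VAL = 0x5f

[0] flags=0010 → (cmp)
[1] flags=0010 GE?T → r2=0x49
[2] flags=0010 PL?T → r1=0x2f
[3] flags=0010 CS?T → r1=0xf4
[4] flags=1001 → (cmp)
[5] flags=1001 MI?T → r3=0x8a
[6] flags=1001 MI?T → r2=0x5f
[7] flags=1001 LE?F → skip
[8] flags=1001 → (cmp)
[9] flags=1001 CS?F → skip
[10] flags=1001 GT?T → r0=0x2a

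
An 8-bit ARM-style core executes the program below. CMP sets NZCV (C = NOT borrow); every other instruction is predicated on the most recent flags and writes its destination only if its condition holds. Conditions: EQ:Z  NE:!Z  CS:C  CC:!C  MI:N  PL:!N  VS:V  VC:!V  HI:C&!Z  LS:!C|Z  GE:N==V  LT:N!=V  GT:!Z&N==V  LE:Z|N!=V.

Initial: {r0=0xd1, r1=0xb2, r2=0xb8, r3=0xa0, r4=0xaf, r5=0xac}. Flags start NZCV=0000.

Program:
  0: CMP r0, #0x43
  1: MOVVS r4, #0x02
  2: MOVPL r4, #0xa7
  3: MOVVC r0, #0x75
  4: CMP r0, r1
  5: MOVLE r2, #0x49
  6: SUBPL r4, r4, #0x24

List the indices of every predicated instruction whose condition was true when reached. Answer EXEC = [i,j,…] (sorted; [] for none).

EXEC = [3]

[0] flags=1010 → (cmp)
[1] flags=1010 VS?F → skip
[2] flags=1010 PL?F → skip
[3] flags=1010 VC?T → r0=0x75
[4] flags=1001 → (cmp)
[5] flags=1001 LE?F → skip
[6] flags=1001 PL?F → skip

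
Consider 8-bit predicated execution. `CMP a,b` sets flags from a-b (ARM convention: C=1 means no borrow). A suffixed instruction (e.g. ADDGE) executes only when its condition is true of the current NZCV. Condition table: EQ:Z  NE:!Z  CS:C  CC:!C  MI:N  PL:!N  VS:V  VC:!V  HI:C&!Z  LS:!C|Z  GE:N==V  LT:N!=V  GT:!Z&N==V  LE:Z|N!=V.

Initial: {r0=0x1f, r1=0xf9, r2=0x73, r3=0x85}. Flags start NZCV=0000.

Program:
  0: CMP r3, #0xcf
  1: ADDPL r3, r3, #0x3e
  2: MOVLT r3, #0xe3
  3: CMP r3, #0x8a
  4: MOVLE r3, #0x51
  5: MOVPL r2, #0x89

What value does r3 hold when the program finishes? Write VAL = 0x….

[0] flags=1000 → (cmp)
[1] flags=1000 PL?F → skip
[2] flags=1000 LT?T → r3=0xe3
[3] flags=0010 → (cmp)
[4] flags=0010 LE?F → skip
[5] flags=0010 PL?T → r2=0x89

VAL = 0xe3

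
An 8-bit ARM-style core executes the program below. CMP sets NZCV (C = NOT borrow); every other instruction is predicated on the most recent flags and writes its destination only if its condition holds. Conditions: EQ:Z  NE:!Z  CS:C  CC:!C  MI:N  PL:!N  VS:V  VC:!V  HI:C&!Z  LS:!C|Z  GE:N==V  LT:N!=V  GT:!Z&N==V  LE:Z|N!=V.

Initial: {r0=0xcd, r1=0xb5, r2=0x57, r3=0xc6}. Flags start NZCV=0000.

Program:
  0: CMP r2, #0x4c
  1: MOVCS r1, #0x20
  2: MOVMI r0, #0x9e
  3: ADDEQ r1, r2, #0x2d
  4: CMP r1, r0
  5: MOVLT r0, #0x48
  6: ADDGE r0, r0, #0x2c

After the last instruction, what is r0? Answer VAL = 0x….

0: ✓ CMP  NZCV=0010
1: ✓ MOVCS  r1←0x20
2: · MOVMI
3: · ADDEQ
4: ✓ CMP  NZCV=0000
5: · MOVLT
6: ✓ ADDGE  r0←0xf9

VAL = 0xf9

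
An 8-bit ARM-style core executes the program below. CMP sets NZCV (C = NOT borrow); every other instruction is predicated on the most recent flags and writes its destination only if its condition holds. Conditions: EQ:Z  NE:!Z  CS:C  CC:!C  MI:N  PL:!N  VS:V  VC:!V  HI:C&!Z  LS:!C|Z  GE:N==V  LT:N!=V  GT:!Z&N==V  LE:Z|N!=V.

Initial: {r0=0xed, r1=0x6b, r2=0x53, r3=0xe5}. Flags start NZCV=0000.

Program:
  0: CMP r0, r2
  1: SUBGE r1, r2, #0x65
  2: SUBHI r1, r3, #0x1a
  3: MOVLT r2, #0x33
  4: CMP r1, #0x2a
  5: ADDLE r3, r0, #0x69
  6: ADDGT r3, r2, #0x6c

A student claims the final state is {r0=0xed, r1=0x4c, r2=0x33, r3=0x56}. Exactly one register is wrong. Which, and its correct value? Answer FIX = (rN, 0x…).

FIX = (r1, 0xcb)

0: ✓ CMP  NZCV=1010
1: · SUBGE
2: ✓ SUBHI  r1←0xcb
3: ✓ MOVLT  r2←0x33
4: ✓ CMP  NZCV=1010
5: ✓ ADDLE  r3←0x56
6: · ADDGT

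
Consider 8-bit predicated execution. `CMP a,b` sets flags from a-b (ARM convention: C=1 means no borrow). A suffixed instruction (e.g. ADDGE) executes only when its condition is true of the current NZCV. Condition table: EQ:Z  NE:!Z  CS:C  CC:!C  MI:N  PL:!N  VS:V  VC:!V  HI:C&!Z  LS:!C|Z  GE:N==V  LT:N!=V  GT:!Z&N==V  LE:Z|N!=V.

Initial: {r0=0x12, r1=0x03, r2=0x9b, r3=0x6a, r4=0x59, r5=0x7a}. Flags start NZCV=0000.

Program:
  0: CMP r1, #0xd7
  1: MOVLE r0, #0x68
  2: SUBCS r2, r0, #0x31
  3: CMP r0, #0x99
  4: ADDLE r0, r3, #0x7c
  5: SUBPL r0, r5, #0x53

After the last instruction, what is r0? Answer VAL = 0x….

VAL = 0x27

0: ✓ CMP  NZCV=0000
1: · MOVLE
2: · SUBCS
3: ✓ CMP  NZCV=0000
4: · ADDLE
5: ✓ SUBPL  r0←0x27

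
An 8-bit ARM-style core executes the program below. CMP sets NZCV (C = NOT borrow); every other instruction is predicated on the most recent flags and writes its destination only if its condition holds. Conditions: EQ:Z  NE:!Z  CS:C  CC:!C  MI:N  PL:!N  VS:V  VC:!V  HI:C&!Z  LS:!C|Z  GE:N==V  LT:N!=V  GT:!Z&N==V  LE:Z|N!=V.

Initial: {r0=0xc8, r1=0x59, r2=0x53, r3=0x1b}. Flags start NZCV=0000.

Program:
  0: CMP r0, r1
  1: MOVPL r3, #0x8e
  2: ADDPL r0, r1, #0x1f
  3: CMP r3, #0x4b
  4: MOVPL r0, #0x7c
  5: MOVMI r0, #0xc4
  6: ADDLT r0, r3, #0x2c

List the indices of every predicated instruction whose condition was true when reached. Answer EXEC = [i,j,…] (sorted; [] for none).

EXEC = [1,2,4,6]

[0] flags=0011 → (cmp)
[1] flags=0011 PL?T → r3=0x8e
[2] flags=0011 PL?T → r0=0x78
[3] flags=0011 → (cmp)
[4] flags=0011 PL?T → r0=0x7c
[5] flags=0011 MI?F → skip
[6] flags=0011 LT?T → r0=0xba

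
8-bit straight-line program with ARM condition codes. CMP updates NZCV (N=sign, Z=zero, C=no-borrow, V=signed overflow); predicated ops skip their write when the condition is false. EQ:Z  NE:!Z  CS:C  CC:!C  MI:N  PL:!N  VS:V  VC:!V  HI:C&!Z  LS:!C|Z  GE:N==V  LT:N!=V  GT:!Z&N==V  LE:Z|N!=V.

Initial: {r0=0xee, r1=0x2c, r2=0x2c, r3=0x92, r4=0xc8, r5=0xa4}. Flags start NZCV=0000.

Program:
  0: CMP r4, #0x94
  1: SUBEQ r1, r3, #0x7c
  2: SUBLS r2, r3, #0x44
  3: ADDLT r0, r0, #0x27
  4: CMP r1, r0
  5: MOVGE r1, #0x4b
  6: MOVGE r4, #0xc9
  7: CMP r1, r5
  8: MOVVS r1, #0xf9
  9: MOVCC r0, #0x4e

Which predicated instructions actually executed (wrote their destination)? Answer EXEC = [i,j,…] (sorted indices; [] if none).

0: ✓ CMP  NZCV=0010
1: · SUBEQ
2: · SUBLS
3: · ADDLT
4: ✓ CMP  NZCV=0000
5: ✓ MOVGE  r1←0x4b
6: ✓ MOVGE  r4←0xc9
7: ✓ CMP  NZCV=1001
8: ✓ MOVVS  r1←0xf9
9: ✓ MOVCC  r0←0x4e

EXEC = [5,6,8,9]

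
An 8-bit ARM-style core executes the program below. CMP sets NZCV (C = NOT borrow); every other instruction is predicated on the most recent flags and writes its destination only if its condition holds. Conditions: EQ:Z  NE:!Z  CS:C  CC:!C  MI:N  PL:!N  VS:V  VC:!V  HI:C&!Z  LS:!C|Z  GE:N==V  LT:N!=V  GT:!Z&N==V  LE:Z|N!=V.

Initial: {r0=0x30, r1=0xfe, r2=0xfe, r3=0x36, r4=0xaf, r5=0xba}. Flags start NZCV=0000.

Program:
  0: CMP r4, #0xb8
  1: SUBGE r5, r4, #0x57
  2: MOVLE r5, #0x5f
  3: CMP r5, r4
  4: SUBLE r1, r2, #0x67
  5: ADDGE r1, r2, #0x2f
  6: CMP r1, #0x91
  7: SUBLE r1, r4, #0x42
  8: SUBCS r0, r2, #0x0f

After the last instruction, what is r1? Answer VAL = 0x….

0: ✓ CMP  NZCV=1000
1: · SUBGE
2: ✓ MOVLE  r5←0x5f
3: ✓ CMP  NZCV=1001
4: · SUBLE
5: ✓ ADDGE  r1←0x2d
6: ✓ CMP  NZCV=1001
7: · SUBLE
8: · SUBCS

VAL = 0x2d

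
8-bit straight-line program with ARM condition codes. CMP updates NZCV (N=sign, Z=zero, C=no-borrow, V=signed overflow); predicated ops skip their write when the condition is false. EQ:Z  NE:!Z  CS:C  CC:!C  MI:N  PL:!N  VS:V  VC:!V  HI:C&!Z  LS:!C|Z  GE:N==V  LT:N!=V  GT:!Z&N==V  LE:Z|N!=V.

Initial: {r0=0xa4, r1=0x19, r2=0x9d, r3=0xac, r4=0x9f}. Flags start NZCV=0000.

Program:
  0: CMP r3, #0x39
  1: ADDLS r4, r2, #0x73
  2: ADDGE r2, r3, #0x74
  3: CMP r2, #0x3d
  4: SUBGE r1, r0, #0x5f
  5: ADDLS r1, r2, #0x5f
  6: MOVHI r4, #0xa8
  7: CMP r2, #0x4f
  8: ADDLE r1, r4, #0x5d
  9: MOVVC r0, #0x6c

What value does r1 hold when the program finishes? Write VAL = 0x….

VAL = 0x05

0: ✓ CMP  NZCV=0011
1: · ADDLS
2: · ADDGE
3: ✓ CMP  NZCV=0011
4: · SUBGE
5: · ADDLS
6: ✓ MOVHI  r4←0xa8
7: ✓ CMP  NZCV=0011
8: ✓ ADDLE  r1←0x05
9: · MOVVC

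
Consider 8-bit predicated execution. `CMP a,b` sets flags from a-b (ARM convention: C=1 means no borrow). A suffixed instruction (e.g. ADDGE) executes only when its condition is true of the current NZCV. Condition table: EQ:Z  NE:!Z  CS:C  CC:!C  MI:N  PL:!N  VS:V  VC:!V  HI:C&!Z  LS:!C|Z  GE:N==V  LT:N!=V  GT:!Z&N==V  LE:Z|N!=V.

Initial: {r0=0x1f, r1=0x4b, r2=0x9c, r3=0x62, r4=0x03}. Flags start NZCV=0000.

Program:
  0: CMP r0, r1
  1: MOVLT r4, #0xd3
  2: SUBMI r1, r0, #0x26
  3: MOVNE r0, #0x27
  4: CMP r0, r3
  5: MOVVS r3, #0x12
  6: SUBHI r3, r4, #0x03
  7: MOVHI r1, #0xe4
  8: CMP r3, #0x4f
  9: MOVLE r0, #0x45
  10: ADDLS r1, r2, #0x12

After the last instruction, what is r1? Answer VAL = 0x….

VAL = 0xf9

[0] flags=1000 → (cmp)
[1] flags=1000 LT?T → r4=0xd3
[2] flags=1000 MI?T → r1=0xf9
[3] flags=1000 NE?T → r0=0x27
[4] flags=1000 → (cmp)
[5] flags=1000 VS?F → skip
[6] flags=1000 HI?F → skip
[7] flags=1000 HI?F → skip
[8] flags=0010 → (cmp)
[9] flags=0010 LE?F → skip
[10] flags=0010 LS?F → skip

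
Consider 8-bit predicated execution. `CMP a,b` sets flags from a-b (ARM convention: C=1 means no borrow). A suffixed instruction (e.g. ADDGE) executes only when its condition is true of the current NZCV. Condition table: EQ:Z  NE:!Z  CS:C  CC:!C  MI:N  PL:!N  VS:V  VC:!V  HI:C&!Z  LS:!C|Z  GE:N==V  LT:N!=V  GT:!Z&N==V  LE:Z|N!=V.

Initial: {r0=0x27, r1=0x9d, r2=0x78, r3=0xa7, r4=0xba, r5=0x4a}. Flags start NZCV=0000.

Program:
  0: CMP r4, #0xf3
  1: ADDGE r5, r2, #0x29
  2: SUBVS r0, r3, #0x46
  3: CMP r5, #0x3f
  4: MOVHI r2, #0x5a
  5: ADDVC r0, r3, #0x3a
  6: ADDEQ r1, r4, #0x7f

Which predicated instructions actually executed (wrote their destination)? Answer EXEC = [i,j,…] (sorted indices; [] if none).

[0] flags=1000 → (cmp)
[1] flags=1000 GE?F → skip
[2] flags=1000 VS?F → skip
[3] flags=0010 → (cmp)
[4] flags=0010 HI?T → r2=0x5a
[5] flags=0010 VC?T → r0=0xe1
[6] flags=0010 EQ?F → skip

EXEC = [4,5]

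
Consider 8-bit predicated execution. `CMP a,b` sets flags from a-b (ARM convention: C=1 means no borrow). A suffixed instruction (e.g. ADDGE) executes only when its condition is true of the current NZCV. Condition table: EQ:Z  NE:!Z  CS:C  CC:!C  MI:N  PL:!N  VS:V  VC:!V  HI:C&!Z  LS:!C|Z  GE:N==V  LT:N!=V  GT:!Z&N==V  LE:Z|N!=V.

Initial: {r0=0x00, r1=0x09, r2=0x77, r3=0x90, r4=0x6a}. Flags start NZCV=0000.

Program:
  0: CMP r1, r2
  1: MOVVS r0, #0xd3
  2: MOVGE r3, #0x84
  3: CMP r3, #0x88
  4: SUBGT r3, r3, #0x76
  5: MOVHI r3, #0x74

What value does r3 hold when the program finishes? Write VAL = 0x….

VAL = 0x74

[0] flags=1000 → (cmp)
[1] flags=1000 VS?F → skip
[2] flags=1000 GE?F → skip
[3] flags=0010 → (cmp)
[4] flags=0010 GT?T → r3=0x1a
[5] flags=0010 HI?T → r3=0x74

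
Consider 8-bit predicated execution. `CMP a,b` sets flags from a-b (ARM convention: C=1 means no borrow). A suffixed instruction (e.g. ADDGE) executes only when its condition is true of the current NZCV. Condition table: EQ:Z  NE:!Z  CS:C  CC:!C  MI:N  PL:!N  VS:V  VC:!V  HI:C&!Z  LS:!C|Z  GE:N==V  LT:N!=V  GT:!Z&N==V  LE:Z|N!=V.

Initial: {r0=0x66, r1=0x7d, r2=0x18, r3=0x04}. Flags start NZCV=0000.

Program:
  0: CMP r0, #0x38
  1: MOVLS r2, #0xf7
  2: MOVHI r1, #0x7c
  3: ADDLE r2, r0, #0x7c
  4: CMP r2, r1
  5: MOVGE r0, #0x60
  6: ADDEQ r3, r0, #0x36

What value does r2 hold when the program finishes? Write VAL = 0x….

0: ✓ CMP  NZCV=0010
1: · MOVLS
2: ✓ MOVHI  r1←0x7c
3: · ADDLE
4: ✓ CMP  NZCV=1000
5: · MOVGE
6: · ADDEQ

VAL = 0x18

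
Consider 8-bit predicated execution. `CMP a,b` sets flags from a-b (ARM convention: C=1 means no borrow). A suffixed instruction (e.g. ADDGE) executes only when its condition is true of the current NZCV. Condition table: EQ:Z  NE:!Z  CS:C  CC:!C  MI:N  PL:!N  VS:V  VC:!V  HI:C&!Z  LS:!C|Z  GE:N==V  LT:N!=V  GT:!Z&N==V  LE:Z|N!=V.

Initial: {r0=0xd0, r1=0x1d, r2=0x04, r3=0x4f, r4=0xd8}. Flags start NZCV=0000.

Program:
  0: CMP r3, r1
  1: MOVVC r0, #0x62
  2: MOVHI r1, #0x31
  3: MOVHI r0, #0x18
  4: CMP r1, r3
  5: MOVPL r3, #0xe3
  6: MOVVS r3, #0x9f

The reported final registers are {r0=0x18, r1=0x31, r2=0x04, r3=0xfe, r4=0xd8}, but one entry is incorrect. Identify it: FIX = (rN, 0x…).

FIX = (r3, 0x4f)

0: ✓ CMP  NZCV=0010
1: ✓ MOVVC  r0←0x62
2: ✓ MOVHI  r1←0x31
3: ✓ MOVHI  r0←0x18
4: ✓ CMP  NZCV=1000
5: · MOVPL
6: · MOVVS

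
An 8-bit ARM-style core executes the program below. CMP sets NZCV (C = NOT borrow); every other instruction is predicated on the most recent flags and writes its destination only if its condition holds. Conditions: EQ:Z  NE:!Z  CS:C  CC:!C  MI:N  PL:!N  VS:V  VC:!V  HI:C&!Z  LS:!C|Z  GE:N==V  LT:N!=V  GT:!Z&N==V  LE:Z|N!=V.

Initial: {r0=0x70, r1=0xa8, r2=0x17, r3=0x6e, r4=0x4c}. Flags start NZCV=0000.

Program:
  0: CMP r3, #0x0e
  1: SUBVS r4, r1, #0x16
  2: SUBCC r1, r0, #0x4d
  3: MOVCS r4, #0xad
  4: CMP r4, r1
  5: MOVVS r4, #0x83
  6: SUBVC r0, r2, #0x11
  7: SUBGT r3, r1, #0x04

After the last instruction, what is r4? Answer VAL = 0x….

0: ✓ CMP  NZCV=0010
1: · SUBVS
2: · SUBCC
3: ✓ MOVCS  r4←0xad
4: ✓ CMP  NZCV=0010
5: · MOVVS
6: ✓ SUBVC  r0←0x06
7: ✓ SUBGT  r3←0xa4

VAL = 0xad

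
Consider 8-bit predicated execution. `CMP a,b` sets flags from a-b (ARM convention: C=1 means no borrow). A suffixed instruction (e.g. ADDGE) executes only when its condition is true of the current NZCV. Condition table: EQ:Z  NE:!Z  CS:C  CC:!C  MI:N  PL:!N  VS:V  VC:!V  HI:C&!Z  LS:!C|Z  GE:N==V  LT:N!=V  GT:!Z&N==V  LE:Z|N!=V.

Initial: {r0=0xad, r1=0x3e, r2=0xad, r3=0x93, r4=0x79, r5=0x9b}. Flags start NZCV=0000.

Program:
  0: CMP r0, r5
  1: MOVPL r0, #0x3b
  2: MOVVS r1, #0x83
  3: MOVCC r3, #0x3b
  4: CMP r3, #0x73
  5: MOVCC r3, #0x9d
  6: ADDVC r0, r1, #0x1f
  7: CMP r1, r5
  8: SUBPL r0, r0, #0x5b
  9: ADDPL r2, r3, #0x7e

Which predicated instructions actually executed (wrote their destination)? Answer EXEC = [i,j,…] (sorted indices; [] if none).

EXEC = [1]

[0] flags=0010 → (cmp)
[1] flags=0010 PL?T → r0=0x3b
[2] flags=0010 VS?F → skip
[3] flags=0010 CC?F → skip
[4] flags=0011 → (cmp)
[5] flags=0011 CC?F → skip
[6] flags=0011 VC?F → skip
[7] flags=1001 → (cmp)
[8] flags=1001 PL?F → skip
[9] flags=1001 PL?F → skip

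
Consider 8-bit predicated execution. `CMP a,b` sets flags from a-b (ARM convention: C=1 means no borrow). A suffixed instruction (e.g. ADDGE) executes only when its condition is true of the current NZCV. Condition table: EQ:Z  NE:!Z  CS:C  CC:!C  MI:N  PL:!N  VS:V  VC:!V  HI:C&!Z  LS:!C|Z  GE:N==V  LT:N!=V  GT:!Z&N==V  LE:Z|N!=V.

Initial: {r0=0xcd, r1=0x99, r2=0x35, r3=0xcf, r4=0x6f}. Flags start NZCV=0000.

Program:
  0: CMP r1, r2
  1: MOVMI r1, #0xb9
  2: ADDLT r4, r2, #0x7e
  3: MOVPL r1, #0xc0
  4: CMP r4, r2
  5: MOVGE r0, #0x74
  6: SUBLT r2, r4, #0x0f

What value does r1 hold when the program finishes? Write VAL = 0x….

VAL = 0xc0

[0] flags=0011 → (cmp)
[1] flags=0011 MI?F → skip
[2] flags=0011 LT?T → r4=0xb3
[3] flags=0011 PL?T → r1=0xc0
[4] flags=0011 → (cmp)
[5] flags=0011 GE?F → skip
[6] flags=0011 LT?T → r2=0xa4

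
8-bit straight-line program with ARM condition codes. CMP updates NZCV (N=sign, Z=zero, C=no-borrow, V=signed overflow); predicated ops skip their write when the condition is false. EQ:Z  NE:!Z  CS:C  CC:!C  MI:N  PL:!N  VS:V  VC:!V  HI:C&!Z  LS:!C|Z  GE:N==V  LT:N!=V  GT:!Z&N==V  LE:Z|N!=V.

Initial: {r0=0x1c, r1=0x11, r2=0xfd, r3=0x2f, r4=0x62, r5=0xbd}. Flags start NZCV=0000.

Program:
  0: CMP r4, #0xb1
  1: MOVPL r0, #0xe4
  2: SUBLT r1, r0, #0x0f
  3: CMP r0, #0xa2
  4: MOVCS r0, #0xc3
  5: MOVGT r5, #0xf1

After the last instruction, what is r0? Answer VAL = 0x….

VAL = 0x1c

0: ✓ CMP  NZCV=1001
1: · MOVPL
2: · SUBLT
3: ✓ CMP  NZCV=0000
4: · MOVCS
5: ✓ MOVGT  r5←0xf1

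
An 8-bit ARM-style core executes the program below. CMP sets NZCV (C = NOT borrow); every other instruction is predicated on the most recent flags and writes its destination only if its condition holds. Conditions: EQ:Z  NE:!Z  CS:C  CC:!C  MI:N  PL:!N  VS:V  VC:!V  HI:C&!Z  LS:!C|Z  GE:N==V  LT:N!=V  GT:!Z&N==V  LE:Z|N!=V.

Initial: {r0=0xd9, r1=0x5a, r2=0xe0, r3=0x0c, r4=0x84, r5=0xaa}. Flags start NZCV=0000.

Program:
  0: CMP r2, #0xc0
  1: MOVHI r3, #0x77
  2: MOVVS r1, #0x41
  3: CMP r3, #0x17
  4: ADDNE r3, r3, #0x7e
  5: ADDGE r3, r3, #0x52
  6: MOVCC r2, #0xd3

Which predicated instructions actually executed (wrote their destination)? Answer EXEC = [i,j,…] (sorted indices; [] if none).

EXEC = [1,4,5]

[0] flags=0010 → (cmp)
[1] flags=0010 HI?T → r3=0x77
[2] flags=0010 VS?F → skip
[3] flags=0010 → (cmp)
[4] flags=0010 NE?T → r3=0xf5
[5] flags=0010 GE?T → r3=0x47
[6] flags=0010 CC?F → skip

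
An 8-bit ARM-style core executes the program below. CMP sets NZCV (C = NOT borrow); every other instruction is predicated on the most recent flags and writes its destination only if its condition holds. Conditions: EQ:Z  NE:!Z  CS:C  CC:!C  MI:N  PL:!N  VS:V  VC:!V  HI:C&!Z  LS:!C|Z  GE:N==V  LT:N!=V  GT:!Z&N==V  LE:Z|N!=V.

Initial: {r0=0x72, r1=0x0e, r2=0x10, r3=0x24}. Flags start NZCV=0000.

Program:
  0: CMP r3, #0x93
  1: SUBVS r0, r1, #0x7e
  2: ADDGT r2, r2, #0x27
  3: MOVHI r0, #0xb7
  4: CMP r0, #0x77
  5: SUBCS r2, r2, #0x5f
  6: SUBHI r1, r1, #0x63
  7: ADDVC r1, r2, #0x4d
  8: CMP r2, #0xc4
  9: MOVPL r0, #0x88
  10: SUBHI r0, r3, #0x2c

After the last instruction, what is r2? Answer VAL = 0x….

0: ✓ CMP  NZCV=1001
1: ✓ SUBVS  r0←0x90
2: ✓ ADDGT  r2←0x37
3: · MOVHI
4: ✓ CMP  NZCV=0011
5: ✓ SUBCS  r2←0xd8
6: ✓ SUBHI  r1←0xab
7: · ADDVC
8: ✓ CMP  NZCV=0010
9: ✓ MOVPL  r0←0x88
10: ✓ SUBHI  r0←0xf8

VAL = 0xd8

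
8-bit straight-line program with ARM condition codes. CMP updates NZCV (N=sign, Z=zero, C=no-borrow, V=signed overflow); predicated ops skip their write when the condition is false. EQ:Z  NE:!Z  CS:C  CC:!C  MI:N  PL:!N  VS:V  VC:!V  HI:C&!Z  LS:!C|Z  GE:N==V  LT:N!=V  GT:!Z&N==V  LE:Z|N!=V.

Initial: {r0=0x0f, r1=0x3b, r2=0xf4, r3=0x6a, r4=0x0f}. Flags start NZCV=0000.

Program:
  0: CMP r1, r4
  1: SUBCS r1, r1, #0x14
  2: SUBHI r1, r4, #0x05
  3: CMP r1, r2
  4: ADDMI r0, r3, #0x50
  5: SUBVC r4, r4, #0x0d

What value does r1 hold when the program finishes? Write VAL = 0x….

VAL = 0x0a

[0] flags=0010 → (cmp)
[1] flags=0010 CS?T → r1=0x27
[2] flags=0010 HI?T → r1=0x0a
[3] flags=0000 → (cmp)
[4] flags=0000 MI?F → skip
[5] flags=0000 VC?T → r4=0x02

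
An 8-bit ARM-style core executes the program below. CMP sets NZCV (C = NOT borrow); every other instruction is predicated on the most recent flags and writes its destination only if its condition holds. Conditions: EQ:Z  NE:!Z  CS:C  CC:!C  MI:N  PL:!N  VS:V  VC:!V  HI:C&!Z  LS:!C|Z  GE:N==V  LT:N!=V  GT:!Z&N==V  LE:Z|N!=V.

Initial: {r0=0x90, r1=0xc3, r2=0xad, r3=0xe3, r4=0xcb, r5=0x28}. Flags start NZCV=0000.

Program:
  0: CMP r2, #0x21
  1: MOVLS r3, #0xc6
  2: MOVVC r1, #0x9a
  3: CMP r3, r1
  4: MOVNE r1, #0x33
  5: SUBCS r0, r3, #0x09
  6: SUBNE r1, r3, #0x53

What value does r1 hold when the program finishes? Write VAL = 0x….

0: ✓ CMP  NZCV=1010
1: · MOVLS
2: ✓ MOVVC  r1←0x9a
3: ✓ CMP  NZCV=0010
4: ✓ MOVNE  r1←0x33
5: ✓ SUBCS  r0←0xda
6: ✓ SUBNE  r1←0x90

VAL = 0x90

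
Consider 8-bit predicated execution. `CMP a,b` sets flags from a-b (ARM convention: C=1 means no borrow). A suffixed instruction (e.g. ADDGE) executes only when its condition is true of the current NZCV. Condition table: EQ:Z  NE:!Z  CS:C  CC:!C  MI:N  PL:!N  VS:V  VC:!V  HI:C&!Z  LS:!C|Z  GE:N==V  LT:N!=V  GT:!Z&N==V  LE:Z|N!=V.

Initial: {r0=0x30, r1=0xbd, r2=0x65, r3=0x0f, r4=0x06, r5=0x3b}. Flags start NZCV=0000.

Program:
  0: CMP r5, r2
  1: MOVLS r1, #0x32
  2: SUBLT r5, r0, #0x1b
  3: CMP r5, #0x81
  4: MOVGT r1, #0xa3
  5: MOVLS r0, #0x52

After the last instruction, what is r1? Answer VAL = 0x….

VAL = 0xa3

[0] flags=1000 → (cmp)
[1] flags=1000 LS?T → r1=0x32
[2] flags=1000 LT?T → r5=0x15
[3] flags=1001 → (cmp)
[4] flags=1001 GT?T → r1=0xa3
[5] flags=1001 LS?T → r0=0x52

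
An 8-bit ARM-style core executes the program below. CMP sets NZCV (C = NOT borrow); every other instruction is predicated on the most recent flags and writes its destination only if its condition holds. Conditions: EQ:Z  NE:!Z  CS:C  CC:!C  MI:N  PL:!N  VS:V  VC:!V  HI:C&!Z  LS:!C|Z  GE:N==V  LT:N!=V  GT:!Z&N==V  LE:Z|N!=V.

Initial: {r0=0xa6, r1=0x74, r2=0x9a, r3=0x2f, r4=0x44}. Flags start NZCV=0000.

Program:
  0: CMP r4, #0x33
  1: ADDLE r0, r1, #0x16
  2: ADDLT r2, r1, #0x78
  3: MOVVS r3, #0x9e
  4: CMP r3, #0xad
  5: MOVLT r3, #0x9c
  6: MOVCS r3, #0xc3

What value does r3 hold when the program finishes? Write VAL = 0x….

VAL = 0x2f

0: ✓ CMP  NZCV=0010
1: · ADDLE
2: · ADDLT
3: · MOVVS
4: ✓ CMP  NZCV=1001
5: · MOVLT
6: · MOVCS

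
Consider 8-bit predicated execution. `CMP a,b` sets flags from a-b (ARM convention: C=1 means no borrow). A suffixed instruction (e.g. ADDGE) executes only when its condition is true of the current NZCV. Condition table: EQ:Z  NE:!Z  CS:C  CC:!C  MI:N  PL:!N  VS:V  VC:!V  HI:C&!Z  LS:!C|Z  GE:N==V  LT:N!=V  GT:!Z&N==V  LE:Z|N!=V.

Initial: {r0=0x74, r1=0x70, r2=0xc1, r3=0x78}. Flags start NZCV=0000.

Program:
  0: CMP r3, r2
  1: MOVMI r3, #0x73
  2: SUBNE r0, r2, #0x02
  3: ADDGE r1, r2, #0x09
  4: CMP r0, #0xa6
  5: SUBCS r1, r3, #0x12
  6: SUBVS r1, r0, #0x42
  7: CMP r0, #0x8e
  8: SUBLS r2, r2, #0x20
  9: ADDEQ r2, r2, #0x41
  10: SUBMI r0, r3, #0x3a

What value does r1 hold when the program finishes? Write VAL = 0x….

VAL = 0x61

0: ✓ CMP  NZCV=1001
1: ✓ MOVMI  r3←0x73
2: ✓ SUBNE  r0←0xbf
3: ✓ ADDGE  r1←0xca
4: ✓ CMP  NZCV=0010
5: ✓ SUBCS  r1←0x61
6: · SUBVS
7: ✓ CMP  NZCV=0010
8: · SUBLS
9: · ADDEQ
10: · SUBMI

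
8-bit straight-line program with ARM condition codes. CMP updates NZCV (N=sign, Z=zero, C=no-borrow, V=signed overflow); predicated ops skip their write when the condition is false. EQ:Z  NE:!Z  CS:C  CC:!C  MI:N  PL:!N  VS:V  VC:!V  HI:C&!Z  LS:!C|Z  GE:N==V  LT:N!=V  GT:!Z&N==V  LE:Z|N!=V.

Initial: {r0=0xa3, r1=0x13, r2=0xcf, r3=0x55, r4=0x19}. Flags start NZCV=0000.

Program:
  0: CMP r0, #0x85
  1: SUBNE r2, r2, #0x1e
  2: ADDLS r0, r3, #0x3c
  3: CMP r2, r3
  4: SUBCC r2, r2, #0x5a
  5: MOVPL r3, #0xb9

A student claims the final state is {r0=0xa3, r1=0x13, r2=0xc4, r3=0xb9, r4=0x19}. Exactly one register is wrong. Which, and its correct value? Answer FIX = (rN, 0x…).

[0] flags=0010 → (cmp)
[1] flags=0010 NE?T → r2=0xb1
[2] flags=0010 LS?F → skip
[3] flags=0011 → (cmp)
[4] flags=0011 CC?F → skip
[5] flags=0011 PL?T → r3=0xb9

FIX = (r2, 0xb1)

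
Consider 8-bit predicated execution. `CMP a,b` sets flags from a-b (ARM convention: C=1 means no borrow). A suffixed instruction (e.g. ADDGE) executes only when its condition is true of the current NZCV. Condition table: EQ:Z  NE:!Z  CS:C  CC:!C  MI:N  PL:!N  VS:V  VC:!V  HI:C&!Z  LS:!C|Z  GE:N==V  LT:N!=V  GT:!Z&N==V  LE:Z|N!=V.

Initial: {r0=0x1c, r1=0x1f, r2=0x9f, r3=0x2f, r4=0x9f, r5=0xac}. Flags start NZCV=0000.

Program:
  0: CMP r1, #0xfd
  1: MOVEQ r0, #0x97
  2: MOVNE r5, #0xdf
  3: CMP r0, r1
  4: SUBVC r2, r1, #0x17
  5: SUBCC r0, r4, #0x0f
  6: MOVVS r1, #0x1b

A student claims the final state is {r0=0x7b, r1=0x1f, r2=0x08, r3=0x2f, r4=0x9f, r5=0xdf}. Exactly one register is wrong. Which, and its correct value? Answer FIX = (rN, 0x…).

[0] flags=0000 → (cmp)
[1] flags=0000 EQ?F → skip
[2] flags=0000 NE?T → r5=0xdf
[3] flags=1000 → (cmp)
[4] flags=1000 VC?T → r2=0x08
[5] flags=1000 CC?T → r0=0x90
[6] flags=1000 VS?F → skip

FIX = (r0, 0x90)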